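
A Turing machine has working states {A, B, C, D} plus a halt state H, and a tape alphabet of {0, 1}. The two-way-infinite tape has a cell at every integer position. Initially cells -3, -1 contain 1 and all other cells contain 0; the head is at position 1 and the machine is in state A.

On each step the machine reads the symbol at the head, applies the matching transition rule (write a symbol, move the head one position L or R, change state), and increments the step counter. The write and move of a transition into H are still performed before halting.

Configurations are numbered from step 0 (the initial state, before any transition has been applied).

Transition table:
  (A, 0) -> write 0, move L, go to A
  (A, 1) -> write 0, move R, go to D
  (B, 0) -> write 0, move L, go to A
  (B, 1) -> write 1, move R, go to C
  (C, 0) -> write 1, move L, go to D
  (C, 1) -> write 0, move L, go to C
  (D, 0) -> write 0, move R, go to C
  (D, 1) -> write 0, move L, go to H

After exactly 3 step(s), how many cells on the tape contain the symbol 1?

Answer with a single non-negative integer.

Step 1: in state A at pos 1, read 0 -> (A,0)->write 0,move L,goto A. Now: state=A, head=0, tape[-4..2]=0101000 (head:     ^)
Step 2: in state A at pos 0, read 0 -> (A,0)->write 0,move L,goto A. Now: state=A, head=-1, tape[-4..2]=0101000 (head:    ^)
Step 3: in state A at pos -1, read 1 -> (A,1)->write 0,move R,goto D. Now: state=D, head=0, tape[-4..2]=0100000 (head:     ^)
Cells containing 1 after step 3: {-3} -> 1 cell(s)

Answer: 1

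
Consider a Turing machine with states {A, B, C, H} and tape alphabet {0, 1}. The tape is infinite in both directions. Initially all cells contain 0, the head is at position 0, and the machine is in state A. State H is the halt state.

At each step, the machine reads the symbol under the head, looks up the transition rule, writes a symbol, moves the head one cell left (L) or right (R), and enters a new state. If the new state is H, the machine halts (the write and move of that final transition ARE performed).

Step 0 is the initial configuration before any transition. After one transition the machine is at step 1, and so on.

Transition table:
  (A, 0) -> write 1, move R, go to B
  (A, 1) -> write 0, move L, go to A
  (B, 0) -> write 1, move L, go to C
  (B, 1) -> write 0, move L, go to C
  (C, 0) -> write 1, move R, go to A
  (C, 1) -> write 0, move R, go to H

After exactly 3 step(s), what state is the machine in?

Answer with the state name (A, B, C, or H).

Step 1: in state A at pos 0, read 0 -> (A,0)->write 1,move R,goto B. Now: state=B, head=1, tape[-1..2]=0100 (head:   ^)
Step 2: in state B at pos 1, read 0 -> (B,0)->write 1,move L,goto C. Now: state=C, head=0, tape[-1..2]=0110 (head:  ^)
Step 3: in state C at pos 0, read 1 -> (C,1)->write 0,move R,goto H. Now: state=H, head=1, tape[-1..2]=0010 (head:   ^)

Answer: H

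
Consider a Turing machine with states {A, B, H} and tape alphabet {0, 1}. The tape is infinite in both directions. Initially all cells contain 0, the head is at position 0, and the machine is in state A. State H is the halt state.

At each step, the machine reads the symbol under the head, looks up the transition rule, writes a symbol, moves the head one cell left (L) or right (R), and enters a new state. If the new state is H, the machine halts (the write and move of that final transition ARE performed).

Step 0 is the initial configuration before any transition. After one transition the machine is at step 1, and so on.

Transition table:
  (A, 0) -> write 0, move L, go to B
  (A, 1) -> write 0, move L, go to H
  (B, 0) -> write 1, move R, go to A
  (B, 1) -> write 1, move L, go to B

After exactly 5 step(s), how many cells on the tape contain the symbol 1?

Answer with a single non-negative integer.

Step 1: in state A at pos 0, read 0 -> (A,0)->write 0,move L,goto B. Now: state=B, head=-1, tape[-2..1]=0000 (head:  ^)
Step 2: in state B at pos -1, read 0 -> (B,0)->write 1,move R,goto A. Now: state=A, head=0, tape[-2..1]=0100 (head:   ^)
Step 3: in state A at pos 0, read 0 -> (A,0)->write 0,move L,goto B. Now: state=B, head=-1, tape[-2..1]=0100 (head:  ^)
Step 4: in state B at pos -1, read 1 -> (B,1)->write 1,move L,goto B. Now: state=B, head=-2, tape[-3..1]=00100 (head:  ^)
Step 5: in state B at pos -2, read 0 -> (B,0)->write 1,move R,goto A. Now: state=A, head=-1, tape[-3..1]=01100 (head:   ^)
Cells containing 1 after step 5: {-2, -1} -> 2 cell(s)

Answer: 2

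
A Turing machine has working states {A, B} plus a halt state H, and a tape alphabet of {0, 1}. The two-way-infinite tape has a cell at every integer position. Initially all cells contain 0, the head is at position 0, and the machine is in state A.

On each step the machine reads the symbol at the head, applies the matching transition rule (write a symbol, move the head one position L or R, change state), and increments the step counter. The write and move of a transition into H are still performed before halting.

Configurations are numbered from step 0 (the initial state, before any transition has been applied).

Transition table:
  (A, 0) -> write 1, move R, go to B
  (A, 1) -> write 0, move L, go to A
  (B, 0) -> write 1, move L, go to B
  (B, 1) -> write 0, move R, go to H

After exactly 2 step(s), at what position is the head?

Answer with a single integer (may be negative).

Step 1: in state A at pos 0, read 0 -> (A,0)->write 1,move R,goto B. Now: state=B, head=1, tape[-1..2]=0100 (head:   ^)
Step 2: in state B at pos 1, read 0 -> (B,0)->write 1,move L,goto B. Now: state=B, head=0, tape[-1..2]=0110 (head:  ^)

Answer: 0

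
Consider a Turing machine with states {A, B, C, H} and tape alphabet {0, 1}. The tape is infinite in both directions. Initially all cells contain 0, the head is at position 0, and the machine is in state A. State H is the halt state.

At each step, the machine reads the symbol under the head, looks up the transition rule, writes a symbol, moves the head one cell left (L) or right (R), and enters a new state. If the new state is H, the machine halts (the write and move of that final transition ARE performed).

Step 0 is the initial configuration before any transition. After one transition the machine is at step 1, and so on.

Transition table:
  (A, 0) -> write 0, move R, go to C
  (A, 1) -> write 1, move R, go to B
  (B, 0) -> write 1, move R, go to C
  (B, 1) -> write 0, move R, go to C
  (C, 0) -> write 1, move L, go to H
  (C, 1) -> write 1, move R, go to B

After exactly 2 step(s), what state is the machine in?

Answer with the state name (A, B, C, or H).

Step 1: in state A at pos 0, read 0 -> (A,0)->write 0,move R,goto C. Now: state=C, head=1, tape[-1..2]=0000 (head:   ^)
Step 2: in state C at pos 1, read 0 -> (C,0)->write 1,move L,goto H. Now: state=H, head=0, tape[-1..2]=0010 (head:  ^)

Answer: H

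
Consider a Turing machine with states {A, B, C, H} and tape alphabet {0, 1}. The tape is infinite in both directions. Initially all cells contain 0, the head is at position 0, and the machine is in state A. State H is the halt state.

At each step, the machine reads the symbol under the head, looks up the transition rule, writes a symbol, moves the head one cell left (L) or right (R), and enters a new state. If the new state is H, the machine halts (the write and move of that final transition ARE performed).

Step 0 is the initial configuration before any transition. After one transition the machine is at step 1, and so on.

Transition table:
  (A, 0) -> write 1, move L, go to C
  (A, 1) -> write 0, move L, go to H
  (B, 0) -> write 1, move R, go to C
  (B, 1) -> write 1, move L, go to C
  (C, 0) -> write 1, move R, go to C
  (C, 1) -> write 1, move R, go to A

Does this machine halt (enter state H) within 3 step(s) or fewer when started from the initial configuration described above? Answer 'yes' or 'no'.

Answer: no

Derivation:
Step 1: in state A at pos 0, read 0 -> (A,0)->write 1,move L,goto C. Now: state=C, head=-1, tape[-2..1]=0010 (head:  ^)
Step 2: in state C at pos -1, read 0 -> (C,0)->write 1,move R,goto C. Now: state=C, head=0, tape[-2..1]=0110 (head:   ^)
Step 3: in state C at pos 0, read 1 -> (C,1)->write 1,move R,goto A. Now: state=A, head=1, tape[-2..2]=01100 (head:    ^)
After 3 step(s): state = A (not H) -> not halted within 3 -> no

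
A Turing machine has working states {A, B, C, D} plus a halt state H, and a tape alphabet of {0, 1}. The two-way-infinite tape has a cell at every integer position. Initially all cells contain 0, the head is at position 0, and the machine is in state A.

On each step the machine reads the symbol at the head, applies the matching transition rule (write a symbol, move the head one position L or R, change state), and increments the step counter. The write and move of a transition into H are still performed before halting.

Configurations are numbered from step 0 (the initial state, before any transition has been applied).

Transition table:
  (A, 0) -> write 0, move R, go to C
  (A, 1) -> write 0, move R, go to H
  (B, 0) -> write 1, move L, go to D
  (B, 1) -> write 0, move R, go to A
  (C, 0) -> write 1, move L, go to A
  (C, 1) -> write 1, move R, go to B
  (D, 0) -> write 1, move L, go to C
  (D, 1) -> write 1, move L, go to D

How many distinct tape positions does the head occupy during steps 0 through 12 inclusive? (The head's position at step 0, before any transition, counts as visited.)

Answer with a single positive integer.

Answer: 5

Derivation:
Step 1: in state A at pos 0, read 0 -> (A,0)->write 0,move R,goto C. Now: state=C, head=1, tape[-1..2]=0000 (head:   ^)
Step 2: in state C at pos 1, read 0 -> (C,0)->write 1,move L,goto A. Now: state=A, head=0, tape[-1..2]=0010 (head:  ^)
Step 3: in state A at pos 0, read 0 -> (A,0)->write 0,move R,goto C. Now: state=C, head=1, tape[-1..2]=0010 (head:   ^)
Step 4: in state C at pos 1, read 1 -> (C,1)->write 1,move R,goto B. Now: state=B, head=2, tape[-1..3]=00100 (head:    ^)
Step 5: in state B at pos 2, read 0 -> (B,0)->write 1,move L,goto D. Now: state=D, head=1, tape[-1..3]=00110 (head:   ^)
Step 6: in state D at pos 1, read 1 -> (D,1)->write 1,move L,goto D. Now: state=D, head=0, tape[-1..3]=00110 (head:  ^)
Step 7: in state D at pos 0, read 0 -> (D,0)->write 1,move L,goto C. Now: state=C, head=-1, tape[-2..3]=001110 (head:  ^)
Step 8: in state C at pos -1, read 0 -> (C,0)->write 1,move L,goto A. Now: state=A, head=-2, tape[-3..3]=0011110 (head:  ^)
Step 9: in state A at pos -2, read 0 -> (A,0)->write 0,move R,goto C. Now: state=C, head=-1, tape[-3..3]=0011110 (head:   ^)
Step 10: in state C at pos -1, read 1 -> (C,1)->write 1,move R,goto B. Now: state=B, head=0, tape[-3..3]=0011110 (head:    ^)
Step 11: in state B at pos 0, read 1 -> (B,1)->write 0,move R,goto A. Now: state=A, head=1, tape[-3..3]=0010110 (head:     ^)
Step 12: in state A at pos 1, read 1 -> (A,1)->write 0,move R,goto H. Now: state=H, head=2, tape[-3..3]=0010010 (head:      ^)
Head positions at steps 0..12: starting at 0, distinct positions visited = {-2, -1, 0, 1, 2} -> 5 position(s)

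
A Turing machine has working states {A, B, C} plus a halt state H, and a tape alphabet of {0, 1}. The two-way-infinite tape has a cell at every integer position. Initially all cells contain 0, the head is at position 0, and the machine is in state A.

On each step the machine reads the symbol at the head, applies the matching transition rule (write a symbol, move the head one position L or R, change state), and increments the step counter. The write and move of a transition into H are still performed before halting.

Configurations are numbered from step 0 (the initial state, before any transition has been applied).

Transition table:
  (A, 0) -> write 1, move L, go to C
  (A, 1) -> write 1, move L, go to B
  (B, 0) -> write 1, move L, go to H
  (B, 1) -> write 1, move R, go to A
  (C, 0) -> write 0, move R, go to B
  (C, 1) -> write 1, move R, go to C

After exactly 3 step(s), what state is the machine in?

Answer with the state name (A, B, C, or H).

Answer: A

Derivation:
Step 1: in state A at pos 0, read 0 -> (A,0)->write 1,move L,goto C. Now: state=C, head=-1, tape[-2..1]=0010 (head:  ^)
Step 2: in state C at pos -1, read 0 -> (C,0)->write 0,move R,goto B. Now: state=B, head=0, tape[-2..1]=0010 (head:   ^)
Step 3: in state B at pos 0, read 1 -> (B,1)->write 1,move R,goto A. Now: state=A, head=1, tape[-2..2]=00100 (head:    ^)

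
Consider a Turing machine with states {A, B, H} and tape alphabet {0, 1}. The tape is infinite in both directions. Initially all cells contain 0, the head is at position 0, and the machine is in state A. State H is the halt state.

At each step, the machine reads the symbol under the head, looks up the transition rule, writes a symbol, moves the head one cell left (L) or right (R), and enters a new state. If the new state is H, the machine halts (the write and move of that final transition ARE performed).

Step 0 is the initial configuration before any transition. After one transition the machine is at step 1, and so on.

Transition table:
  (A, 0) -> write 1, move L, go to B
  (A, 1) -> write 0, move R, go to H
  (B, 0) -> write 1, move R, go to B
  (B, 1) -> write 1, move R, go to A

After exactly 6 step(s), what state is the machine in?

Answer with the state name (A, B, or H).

Answer: H

Derivation:
Step 1: in state A at pos 0, read 0 -> (A,0)->write 1,move L,goto B. Now: state=B, head=-1, tape[-2..1]=0010 (head:  ^)
Step 2: in state B at pos -1, read 0 -> (B,0)->write 1,move R,goto B. Now: state=B, head=0, tape[-2..1]=0110 (head:   ^)
Step 3: in state B at pos 0, read 1 -> (B,1)->write 1,move R,goto A. Now: state=A, head=1, tape[-2..2]=01100 (head:    ^)
Step 4: in state A at pos 1, read 0 -> (A,0)->write 1,move L,goto B. Now: state=B, head=0, tape[-2..2]=01110 (head:   ^)
Step 5: in state B at pos 0, read 1 -> (B,1)->write 1,move R,goto A. Now: state=A, head=1, tape[-2..2]=01110 (head:    ^)
Step 6: in state A at pos 1, read 1 -> (A,1)->write 0,move R,goto H. Now: state=H, head=2, tape[-2..3]=011000 (head:     ^)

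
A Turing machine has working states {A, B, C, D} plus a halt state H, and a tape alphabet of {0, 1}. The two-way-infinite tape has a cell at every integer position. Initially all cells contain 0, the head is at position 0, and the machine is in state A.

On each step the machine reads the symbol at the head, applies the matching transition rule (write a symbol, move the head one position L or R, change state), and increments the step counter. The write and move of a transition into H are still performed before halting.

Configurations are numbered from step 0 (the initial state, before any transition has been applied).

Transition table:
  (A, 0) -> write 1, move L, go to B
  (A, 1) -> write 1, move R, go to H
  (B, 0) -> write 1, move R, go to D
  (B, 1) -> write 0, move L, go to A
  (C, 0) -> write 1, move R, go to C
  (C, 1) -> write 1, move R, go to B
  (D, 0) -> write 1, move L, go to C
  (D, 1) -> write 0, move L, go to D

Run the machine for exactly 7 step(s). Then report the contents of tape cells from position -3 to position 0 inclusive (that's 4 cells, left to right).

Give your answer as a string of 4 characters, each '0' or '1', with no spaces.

Answer: 1100

Derivation:
Step 1: in state A at pos 0, read 0 -> (A,0)->write 1,move L,goto B. Now: state=B, head=-1, tape[-2..1]=0010 (head:  ^)
Step 2: in state B at pos -1, read 0 -> (B,0)->write 1,move R,goto D. Now: state=D, head=0, tape[-2..1]=0110 (head:   ^)
Step 3: in state D at pos 0, read 1 -> (D,1)->write 0,move L,goto D. Now: state=D, head=-1, tape[-2..1]=0100 (head:  ^)
Step 4: in state D at pos -1, read 1 -> (D,1)->write 0,move L,goto D. Now: state=D, head=-2, tape[-3..1]=00000 (head:  ^)
Step 5: in state D at pos -2, read 0 -> (D,0)->write 1,move L,goto C. Now: state=C, head=-3, tape[-4..1]=001000 (head:  ^)
Step 6: in state C at pos -3, read 0 -> (C,0)->write 1,move R,goto C. Now: state=C, head=-2, tape[-4..1]=011000 (head:   ^)
Step 7: in state C at pos -2, read 1 -> (C,1)->write 1,move R,goto B. Now: state=B, head=-1, tape[-4..1]=011000 (head:    ^)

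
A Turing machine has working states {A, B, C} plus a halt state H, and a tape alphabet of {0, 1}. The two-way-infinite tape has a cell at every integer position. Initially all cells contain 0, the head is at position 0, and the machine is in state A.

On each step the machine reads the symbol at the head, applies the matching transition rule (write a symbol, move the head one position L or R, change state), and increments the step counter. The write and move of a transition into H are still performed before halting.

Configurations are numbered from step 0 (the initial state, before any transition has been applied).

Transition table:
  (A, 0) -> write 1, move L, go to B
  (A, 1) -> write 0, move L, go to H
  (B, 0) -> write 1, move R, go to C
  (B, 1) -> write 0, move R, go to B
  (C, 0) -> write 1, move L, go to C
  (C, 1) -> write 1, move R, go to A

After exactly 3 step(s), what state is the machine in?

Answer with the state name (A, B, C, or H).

Step 1: in state A at pos 0, read 0 -> (A,0)->write 1,move L,goto B. Now: state=B, head=-1, tape[-2..1]=0010 (head:  ^)
Step 2: in state B at pos -1, read 0 -> (B,0)->write 1,move R,goto C. Now: state=C, head=0, tape[-2..1]=0110 (head:   ^)
Step 3: in state C at pos 0, read 1 -> (C,1)->write 1,move R,goto A. Now: state=A, head=1, tape[-2..2]=01100 (head:    ^)

Answer: A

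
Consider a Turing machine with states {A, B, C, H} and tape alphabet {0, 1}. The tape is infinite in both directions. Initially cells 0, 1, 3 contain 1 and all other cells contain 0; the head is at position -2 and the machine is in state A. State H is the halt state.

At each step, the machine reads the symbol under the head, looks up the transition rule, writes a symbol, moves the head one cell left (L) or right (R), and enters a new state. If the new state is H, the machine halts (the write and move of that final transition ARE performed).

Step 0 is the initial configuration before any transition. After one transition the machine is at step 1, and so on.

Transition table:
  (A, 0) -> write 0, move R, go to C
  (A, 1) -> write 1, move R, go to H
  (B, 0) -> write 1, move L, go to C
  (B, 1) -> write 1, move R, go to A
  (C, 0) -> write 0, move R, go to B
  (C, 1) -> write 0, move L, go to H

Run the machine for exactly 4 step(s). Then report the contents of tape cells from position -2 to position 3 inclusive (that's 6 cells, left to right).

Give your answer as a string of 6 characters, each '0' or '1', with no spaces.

Answer: 001101

Derivation:
Step 1: in state A at pos -2, read 0 -> (A,0)->write 0,move R,goto C. Now: state=C, head=-1, tape[-3..4]=00011010 (head:   ^)
Step 2: in state C at pos -1, read 0 -> (C,0)->write 0,move R,goto B. Now: state=B, head=0, tape[-3..4]=00011010 (head:    ^)
Step 3: in state B at pos 0, read 1 -> (B,1)->write 1,move R,goto A. Now: state=A, head=1, tape[-3..4]=00011010 (head:     ^)
Step 4: in state A at pos 1, read 1 -> (A,1)->write 1,move R,goto H. Now: state=H, head=2, tape[-3..4]=00011010 (head:      ^)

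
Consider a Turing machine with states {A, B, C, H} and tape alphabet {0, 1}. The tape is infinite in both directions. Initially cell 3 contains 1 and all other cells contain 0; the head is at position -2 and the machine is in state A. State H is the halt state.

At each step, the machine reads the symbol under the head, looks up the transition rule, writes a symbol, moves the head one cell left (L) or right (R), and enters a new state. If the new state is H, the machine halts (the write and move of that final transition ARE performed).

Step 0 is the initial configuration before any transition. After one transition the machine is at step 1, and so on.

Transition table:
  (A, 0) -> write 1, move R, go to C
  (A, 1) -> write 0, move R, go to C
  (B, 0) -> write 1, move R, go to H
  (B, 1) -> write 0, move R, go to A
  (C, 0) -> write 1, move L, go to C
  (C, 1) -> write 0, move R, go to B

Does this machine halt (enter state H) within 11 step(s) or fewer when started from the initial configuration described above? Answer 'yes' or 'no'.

Step 1: in state A at pos -2, read 0 -> (A,0)->write 1,move R,goto C. Now: state=C, head=-1, tape[-3..4]=01000010 (head:   ^)
Step 2: in state C at pos -1, read 0 -> (C,0)->write 1,move L,goto C. Now: state=C, head=-2, tape[-3..4]=01100010 (head:  ^)
Step 3: in state C at pos -2, read 1 -> (C,1)->write 0,move R,goto B. Now: state=B, head=-1, tape[-3..4]=00100010 (head:   ^)
Step 4: in state B at pos -1, read 1 -> (B,1)->write 0,move R,goto A. Now: state=A, head=0, tape[-3..4]=00000010 (head:    ^)
Step 5: in state A at pos 0, read 0 -> (A,0)->write 1,move R,goto C. Now: state=C, head=1, tape[-3..4]=00010010 (head:     ^)
Step 6: in state C at pos 1, read 0 -> (C,0)->write 1,move L,goto C. Now: state=C, head=0, tape[-3..4]=00011010 (head:    ^)
Step 7: in state C at pos 0, read 1 -> (C,1)->write 0,move R,goto B. Now: state=B, head=1, tape[-3..4]=00001010 (head:     ^)
Step 8: in state B at pos 1, read 1 -> (B,1)->write 0,move R,goto A. Now: state=A, head=2, tape[-3..4]=00000010 (head:      ^)
Step 9: in state A at pos 2, read 0 -> (A,0)->write 1,move R,goto C. Now: state=C, head=3, tape[-3..4]=00000110 (head:       ^)
Step 10: in state C at pos 3, read 1 -> (C,1)->write 0,move R,goto B. Now: state=B, head=4, tape[-3..5]=000001000 (head:        ^)
Step 11: in state B at pos 4, read 0 -> (B,0)->write 1,move R,goto H. Now: state=H, head=5, tape[-3..6]=0000010100 (head:         ^)
State H reached at step 11; 11 <= 11 -> yes

Answer: yes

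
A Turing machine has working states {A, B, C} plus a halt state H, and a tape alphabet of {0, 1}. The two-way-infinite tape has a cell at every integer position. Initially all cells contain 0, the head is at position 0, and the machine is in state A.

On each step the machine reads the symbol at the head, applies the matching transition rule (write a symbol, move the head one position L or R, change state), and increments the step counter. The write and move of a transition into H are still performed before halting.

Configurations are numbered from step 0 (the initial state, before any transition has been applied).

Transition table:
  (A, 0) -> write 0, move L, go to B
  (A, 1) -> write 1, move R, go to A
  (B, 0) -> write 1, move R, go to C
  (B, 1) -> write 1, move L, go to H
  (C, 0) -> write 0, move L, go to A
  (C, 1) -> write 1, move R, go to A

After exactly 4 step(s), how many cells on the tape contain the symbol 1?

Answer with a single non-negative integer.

Answer: 1

Derivation:
Step 1: in state A at pos 0, read 0 -> (A,0)->write 0,move L,goto B. Now: state=B, head=-1, tape[-2..1]=0000 (head:  ^)
Step 2: in state B at pos -1, read 0 -> (B,0)->write 1,move R,goto C. Now: state=C, head=0, tape[-2..1]=0100 (head:   ^)
Step 3: in state C at pos 0, read 0 -> (C,0)->write 0,move L,goto A. Now: state=A, head=-1, tape[-2..1]=0100 (head:  ^)
Step 4: in state A at pos -1, read 1 -> (A,1)->write 1,move R,goto A. Now: state=A, head=0, tape[-2..1]=0100 (head:   ^)
Cells containing 1 after step 4: {-1} -> 1 cell(s)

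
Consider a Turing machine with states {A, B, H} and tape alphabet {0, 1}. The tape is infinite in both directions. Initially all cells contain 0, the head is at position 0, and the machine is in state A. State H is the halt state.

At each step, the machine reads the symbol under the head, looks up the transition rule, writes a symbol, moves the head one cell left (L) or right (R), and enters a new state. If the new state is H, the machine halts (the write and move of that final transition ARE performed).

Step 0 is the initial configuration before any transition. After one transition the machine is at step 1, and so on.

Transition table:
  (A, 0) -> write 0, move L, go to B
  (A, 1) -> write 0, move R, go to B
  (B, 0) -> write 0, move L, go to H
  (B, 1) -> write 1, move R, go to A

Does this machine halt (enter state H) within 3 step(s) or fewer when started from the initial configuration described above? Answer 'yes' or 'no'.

Answer: yes

Derivation:
Step 1: in state A at pos 0, read 0 -> (A,0)->write 0,move L,goto B. Now: state=B, head=-1, tape[-2..1]=0000 (head:  ^)
Step 2: in state B at pos -1, read 0 -> (B,0)->write 0,move L,goto H. Now: state=H, head=-2, tape[-3..1]=00000 (head:  ^)
State H reached at step 2; 2 <= 3 -> yes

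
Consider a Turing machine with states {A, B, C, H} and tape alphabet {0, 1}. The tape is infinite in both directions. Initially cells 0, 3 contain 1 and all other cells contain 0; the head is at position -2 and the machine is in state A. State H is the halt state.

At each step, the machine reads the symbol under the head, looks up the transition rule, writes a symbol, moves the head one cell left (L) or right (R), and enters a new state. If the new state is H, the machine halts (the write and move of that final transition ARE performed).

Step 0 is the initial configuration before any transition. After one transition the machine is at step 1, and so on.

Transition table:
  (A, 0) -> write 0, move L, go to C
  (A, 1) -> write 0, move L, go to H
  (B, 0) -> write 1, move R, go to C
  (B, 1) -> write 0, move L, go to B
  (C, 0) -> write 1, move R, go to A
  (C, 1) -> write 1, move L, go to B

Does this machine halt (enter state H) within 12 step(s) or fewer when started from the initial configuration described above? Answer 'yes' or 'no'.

Step 1: in state A at pos -2, read 0 -> (A,0)->write 0,move L,goto C. Now: state=C, head=-3, tape[-4..4]=000010010 (head:  ^)
Step 2: in state C at pos -3, read 0 -> (C,0)->write 1,move R,goto A. Now: state=A, head=-2, tape[-4..4]=010010010 (head:   ^)
Step 3: in state A at pos -2, read 0 -> (A,0)->write 0,move L,goto C. Now: state=C, head=-3, tape[-4..4]=010010010 (head:  ^)
Step 4: in state C at pos -3, read 1 -> (C,1)->write 1,move L,goto B. Now: state=B, head=-4, tape[-5..4]=0010010010 (head:  ^)
Step 5: in state B at pos -4, read 0 -> (B,0)->write 1,move R,goto C. Now: state=C, head=-3, tape[-5..4]=0110010010 (head:   ^)
Step 6: in state C at pos -3, read 1 -> (C,1)->write 1,move L,goto B. Now: state=B, head=-4, tape[-5..4]=0110010010 (head:  ^)
Step 7: in state B at pos -4, read 1 -> (B,1)->write 0,move L,goto B. Now: state=B, head=-5, tape[-6..4]=00010010010 (head:  ^)
Step 8: in state B at pos -5, read 0 -> (B,0)->write 1,move R,goto C. Now: state=C, head=-4, tape[-6..4]=01010010010 (head:   ^)
Step 9: in state C at pos -4, read 0 -> (C,0)->write 1,move R,goto A. Now: state=A, head=-3, tape[-6..4]=01110010010 (head:    ^)
Step 10: in state A at pos -3, read 1 -> (A,1)->write 0,move L,goto H. Now: state=H, head=-4, tape[-6..4]=01100010010 (head:   ^)
State H reached at step 10; 10 <= 12 -> yes

Answer: yes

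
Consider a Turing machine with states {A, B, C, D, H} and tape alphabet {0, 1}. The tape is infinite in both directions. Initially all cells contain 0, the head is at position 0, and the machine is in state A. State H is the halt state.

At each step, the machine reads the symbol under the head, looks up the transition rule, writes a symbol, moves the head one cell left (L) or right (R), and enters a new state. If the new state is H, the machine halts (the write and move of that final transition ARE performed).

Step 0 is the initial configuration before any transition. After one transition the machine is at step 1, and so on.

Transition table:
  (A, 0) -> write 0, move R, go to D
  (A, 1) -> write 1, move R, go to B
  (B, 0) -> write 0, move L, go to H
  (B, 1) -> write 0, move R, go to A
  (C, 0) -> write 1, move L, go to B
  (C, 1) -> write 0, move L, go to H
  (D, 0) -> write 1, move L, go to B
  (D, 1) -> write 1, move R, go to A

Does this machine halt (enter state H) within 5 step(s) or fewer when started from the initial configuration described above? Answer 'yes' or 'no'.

Step 1: in state A at pos 0, read 0 -> (A,0)->write 0,move R,goto D. Now: state=D, head=1, tape[-1..2]=0000 (head:   ^)
Step 2: in state D at pos 1, read 0 -> (D,0)->write 1,move L,goto B. Now: state=B, head=0, tape[-1..2]=0010 (head:  ^)
Step 3: in state B at pos 0, read 0 -> (B,0)->write 0,move L,goto H. Now: state=H, head=-1, tape[-2..2]=00010 (head:  ^)
State H reached at step 3; 3 <= 5 -> yes

Answer: yes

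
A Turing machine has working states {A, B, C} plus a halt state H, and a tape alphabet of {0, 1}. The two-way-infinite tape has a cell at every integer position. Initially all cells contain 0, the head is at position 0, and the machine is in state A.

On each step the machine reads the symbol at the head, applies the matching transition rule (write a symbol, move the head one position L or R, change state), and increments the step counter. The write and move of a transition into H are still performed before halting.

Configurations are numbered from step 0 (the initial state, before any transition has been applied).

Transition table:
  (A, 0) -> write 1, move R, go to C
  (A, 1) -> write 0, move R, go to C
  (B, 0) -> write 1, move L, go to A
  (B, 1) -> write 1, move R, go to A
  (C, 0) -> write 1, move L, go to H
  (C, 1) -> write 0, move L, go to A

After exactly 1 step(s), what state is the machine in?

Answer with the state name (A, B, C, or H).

Step 1: in state A at pos 0, read 0 -> (A,0)->write 1,move R,goto C. Now: state=C, head=1, tape[-1..2]=0100 (head:   ^)

Answer: C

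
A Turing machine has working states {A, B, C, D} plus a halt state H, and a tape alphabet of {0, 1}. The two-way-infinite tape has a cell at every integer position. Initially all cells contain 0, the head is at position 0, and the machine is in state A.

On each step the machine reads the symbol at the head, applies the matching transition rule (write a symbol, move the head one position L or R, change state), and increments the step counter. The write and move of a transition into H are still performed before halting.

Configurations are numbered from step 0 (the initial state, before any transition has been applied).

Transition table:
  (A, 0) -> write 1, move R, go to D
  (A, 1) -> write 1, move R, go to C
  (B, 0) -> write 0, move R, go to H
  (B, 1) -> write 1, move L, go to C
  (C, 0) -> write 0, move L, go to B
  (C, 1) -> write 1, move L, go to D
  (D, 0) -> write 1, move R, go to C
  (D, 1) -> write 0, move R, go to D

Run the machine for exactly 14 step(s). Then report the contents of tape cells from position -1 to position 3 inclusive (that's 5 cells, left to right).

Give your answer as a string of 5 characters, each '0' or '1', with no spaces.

Answer: 00010

Derivation:
Step 1: in state A at pos 0, read 0 -> (A,0)->write 1,move R,goto D. Now: state=D, head=1, tape[-1..2]=0100 (head:   ^)
Step 2: in state D at pos 1, read 0 -> (D,0)->write 1,move R,goto C. Now: state=C, head=2, tape[-1..3]=01100 (head:    ^)
Step 3: in state C at pos 2, read 0 -> (C,0)->write 0,move L,goto B. Now: state=B, head=1, tape[-1..3]=01100 (head:   ^)
Step 4: in state B at pos 1, read 1 -> (B,1)->write 1,move L,goto C. Now: state=C, head=0, tape[-1..3]=01100 (head:  ^)
Step 5: in state C at pos 0, read 1 -> (C,1)->write 1,move L,goto D. Now: state=D, head=-1, tape[-2..3]=001100 (head:  ^)
Step 6: in state D at pos -1, read 0 -> (D,0)->write 1,move R,goto C. Now: state=C, head=0, tape[-2..3]=011100 (head:   ^)
Step 7: in state C at pos 0, read 1 -> (C,1)->write 1,move L,goto D. Now: state=D, head=-1, tape[-2..3]=011100 (head:  ^)
Step 8: in state D at pos -1, read 1 -> (D,1)->write 0,move R,goto D. Now: state=D, head=0, tape[-2..3]=001100 (head:   ^)
Step 9: in state D at pos 0, read 1 -> (D,1)->write 0,move R,goto D. Now: state=D, head=1, tape[-2..3]=000100 (head:    ^)
Step 10: in state D at pos 1, read 1 -> (D,1)->write 0,move R,goto D. Now: state=D, head=2, tape[-2..3]=000000 (head:     ^)
Step 11: in state D at pos 2, read 0 -> (D,0)->write 1,move R,goto C. Now: state=C, head=3, tape[-2..4]=0000100 (head:      ^)
Step 12: in state C at pos 3, read 0 -> (C,0)->write 0,move L,goto B. Now: state=B, head=2, tape[-2..4]=0000100 (head:     ^)
Step 13: in state B at pos 2, read 1 -> (B,1)->write 1,move L,goto C. Now: state=C, head=1, tape[-2..4]=0000100 (head:    ^)
Step 14: in state C at pos 1, read 0 -> (C,0)->write 0,move L,goto B. Now: state=B, head=0, tape[-2..4]=0000100 (head:   ^)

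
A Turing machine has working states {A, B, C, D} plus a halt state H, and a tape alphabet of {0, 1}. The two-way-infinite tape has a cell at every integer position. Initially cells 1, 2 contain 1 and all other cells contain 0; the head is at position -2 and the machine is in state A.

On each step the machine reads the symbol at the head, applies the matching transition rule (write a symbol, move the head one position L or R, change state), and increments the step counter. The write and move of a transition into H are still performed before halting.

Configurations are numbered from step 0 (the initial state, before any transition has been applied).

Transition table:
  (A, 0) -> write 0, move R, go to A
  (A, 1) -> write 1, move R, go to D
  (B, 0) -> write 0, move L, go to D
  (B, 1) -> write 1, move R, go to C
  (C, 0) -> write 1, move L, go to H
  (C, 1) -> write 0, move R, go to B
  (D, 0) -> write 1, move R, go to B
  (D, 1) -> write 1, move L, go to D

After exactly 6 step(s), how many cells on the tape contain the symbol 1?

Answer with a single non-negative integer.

Step 1: in state A at pos -2, read 0 -> (A,0)->write 0,move R,goto A. Now: state=A, head=-1, tape[-3..3]=0000110 (head:   ^)
Step 2: in state A at pos -1, read 0 -> (A,0)->write 0,move R,goto A. Now: state=A, head=0, tape[-3..3]=0000110 (head:    ^)
Step 3: in state A at pos 0, read 0 -> (A,0)->write 0,move R,goto A. Now: state=A, head=1, tape[-3..3]=0000110 (head:     ^)
Step 4: in state A at pos 1, read 1 -> (A,1)->write 1,move R,goto D. Now: state=D, head=2, tape[-3..3]=0000110 (head:      ^)
Step 5: in state D at pos 2, read 1 -> (D,1)->write 1,move L,goto D. Now: state=D, head=1, tape[-3..3]=0000110 (head:     ^)
Step 6: in state D at pos 1, read 1 -> (D,1)->write 1,move L,goto D. Now: state=D, head=0, tape[-3..3]=0000110 (head:    ^)
Cells containing 1 after step 6: {1, 2} -> 2 cell(s)

Answer: 2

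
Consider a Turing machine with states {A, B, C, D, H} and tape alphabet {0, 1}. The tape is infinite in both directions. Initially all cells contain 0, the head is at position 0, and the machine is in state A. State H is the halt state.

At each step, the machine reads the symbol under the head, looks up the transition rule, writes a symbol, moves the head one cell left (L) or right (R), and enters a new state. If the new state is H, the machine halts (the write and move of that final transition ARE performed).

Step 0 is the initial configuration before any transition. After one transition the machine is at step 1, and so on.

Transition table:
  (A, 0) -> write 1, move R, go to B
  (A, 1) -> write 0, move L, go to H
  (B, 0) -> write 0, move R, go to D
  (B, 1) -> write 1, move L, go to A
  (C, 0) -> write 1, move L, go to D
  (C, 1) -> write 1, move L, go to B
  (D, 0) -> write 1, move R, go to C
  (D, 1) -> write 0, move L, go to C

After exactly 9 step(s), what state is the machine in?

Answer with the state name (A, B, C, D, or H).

Answer: C

Derivation:
Step 1: in state A at pos 0, read 0 -> (A,0)->write 1,move R,goto B. Now: state=B, head=1, tape[-1..2]=0100 (head:   ^)
Step 2: in state B at pos 1, read 0 -> (B,0)->write 0,move R,goto D. Now: state=D, head=2, tape[-1..3]=01000 (head:    ^)
Step 3: in state D at pos 2, read 0 -> (D,0)->write 1,move R,goto C. Now: state=C, head=3, tape[-1..4]=010100 (head:     ^)
Step 4: in state C at pos 3, read 0 -> (C,0)->write 1,move L,goto D. Now: state=D, head=2, tape[-1..4]=010110 (head:    ^)
Step 5: in state D at pos 2, read 1 -> (D,1)->write 0,move L,goto C. Now: state=C, head=1, tape[-1..4]=010010 (head:   ^)
Step 6: in state C at pos 1, read 0 -> (C,0)->write 1,move L,goto D. Now: state=D, head=0, tape[-1..4]=011010 (head:  ^)
Step 7: in state D at pos 0, read 1 -> (D,1)->write 0,move L,goto C. Now: state=C, head=-1, tape[-2..4]=0001010 (head:  ^)
Step 8: in state C at pos -1, read 0 -> (C,0)->write 1,move L,goto D. Now: state=D, head=-2, tape[-3..4]=00101010 (head:  ^)
Step 9: in state D at pos -2, read 0 -> (D,0)->write 1,move R,goto C. Now: state=C, head=-1, tape[-3..4]=01101010 (head:   ^)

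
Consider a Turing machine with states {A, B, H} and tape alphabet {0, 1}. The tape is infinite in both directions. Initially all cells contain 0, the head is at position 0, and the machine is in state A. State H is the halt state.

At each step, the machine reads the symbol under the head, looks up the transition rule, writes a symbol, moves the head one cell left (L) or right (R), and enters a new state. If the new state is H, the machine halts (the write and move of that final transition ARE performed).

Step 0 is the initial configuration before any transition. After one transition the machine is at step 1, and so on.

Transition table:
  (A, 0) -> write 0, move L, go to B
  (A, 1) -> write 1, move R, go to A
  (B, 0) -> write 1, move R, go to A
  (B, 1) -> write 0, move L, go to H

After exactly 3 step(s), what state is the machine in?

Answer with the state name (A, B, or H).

Step 1: in state A at pos 0, read 0 -> (A,0)->write 0,move L,goto B. Now: state=B, head=-1, tape[-2..1]=0000 (head:  ^)
Step 2: in state B at pos -1, read 0 -> (B,0)->write 1,move R,goto A. Now: state=A, head=0, tape[-2..1]=0100 (head:   ^)
Step 3: in state A at pos 0, read 0 -> (A,0)->write 0,move L,goto B. Now: state=B, head=-1, tape[-2..1]=0100 (head:  ^)

Answer: B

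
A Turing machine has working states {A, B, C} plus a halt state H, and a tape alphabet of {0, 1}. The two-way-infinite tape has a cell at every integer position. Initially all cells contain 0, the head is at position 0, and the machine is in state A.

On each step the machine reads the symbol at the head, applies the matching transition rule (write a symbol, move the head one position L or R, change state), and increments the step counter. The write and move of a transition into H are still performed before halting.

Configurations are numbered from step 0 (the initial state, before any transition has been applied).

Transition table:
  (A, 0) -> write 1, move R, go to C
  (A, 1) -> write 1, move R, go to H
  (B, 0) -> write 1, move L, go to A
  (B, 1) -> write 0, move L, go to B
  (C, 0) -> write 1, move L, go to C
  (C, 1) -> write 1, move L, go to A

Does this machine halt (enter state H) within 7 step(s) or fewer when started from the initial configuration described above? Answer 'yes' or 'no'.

Answer: yes

Derivation:
Step 1: in state A at pos 0, read 0 -> (A,0)->write 1,move R,goto C. Now: state=C, head=1, tape[-1..2]=0100 (head:   ^)
Step 2: in state C at pos 1, read 0 -> (C,0)->write 1,move L,goto C. Now: state=C, head=0, tape[-1..2]=0110 (head:  ^)
Step 3: in state C at pos 0, read 1 -> (C,1)->write 1,move L,goto A. Now: state=A, head=-1, tape[-2..2]=00110 (head:  ^)
Step 4: in state A at pos -1, read 0 -> (A,0)->write 1,move R,goto C. Now: state=C, head=0, tape[-2..2]=01110 (head:   ^)
Step 5: in state C at pos 0, read 1 -> (C,1)->write 1,move L,goto A. Now: state=A, head=-1, tape[-2..2]=01110 (head:  ^)
Step 6: in state A at pos -1, read 1 -> (A,1)->write 1,move R,goto H. Now: state=H, head=0, tape[-2..2]=01110 (head:   ^)
State H reached at step 6; 6 <= 7 -> yes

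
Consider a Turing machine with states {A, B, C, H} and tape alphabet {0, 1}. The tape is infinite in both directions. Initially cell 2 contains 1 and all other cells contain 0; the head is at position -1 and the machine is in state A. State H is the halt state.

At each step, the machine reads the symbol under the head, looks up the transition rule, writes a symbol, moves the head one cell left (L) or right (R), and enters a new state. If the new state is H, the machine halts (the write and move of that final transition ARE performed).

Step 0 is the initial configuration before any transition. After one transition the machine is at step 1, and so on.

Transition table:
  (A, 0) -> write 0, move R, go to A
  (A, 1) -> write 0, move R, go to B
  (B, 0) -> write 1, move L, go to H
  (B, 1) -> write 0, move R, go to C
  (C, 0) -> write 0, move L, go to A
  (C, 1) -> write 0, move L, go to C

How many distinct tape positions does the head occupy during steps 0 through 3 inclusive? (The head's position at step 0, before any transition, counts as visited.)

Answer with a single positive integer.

Answer: 4

Derivation:
Step 1: in state A at pos -1, read 0 -> (A,0)->write 0,move R,goto A. Now: state=A, head=0, tape[-2..3]=000010 (head:   ^)
Step 2: in state A at pos 0, read 0 -> (A,0)->write 0,move R,goto A. Now: state=A, head=1, tape[-2..3]=000010 (head:    ^)
Step 3: in state A at pos 1, read 0 -> (A,0)->write 0,move R,goto A. Now: state=A, head=2, tape[-2..3]=000010 (head:     ^)
Head positions at steps 0..3: starting at -1, distinct positions visited = {-1, 0, 1, 2} -> 4 position(s)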